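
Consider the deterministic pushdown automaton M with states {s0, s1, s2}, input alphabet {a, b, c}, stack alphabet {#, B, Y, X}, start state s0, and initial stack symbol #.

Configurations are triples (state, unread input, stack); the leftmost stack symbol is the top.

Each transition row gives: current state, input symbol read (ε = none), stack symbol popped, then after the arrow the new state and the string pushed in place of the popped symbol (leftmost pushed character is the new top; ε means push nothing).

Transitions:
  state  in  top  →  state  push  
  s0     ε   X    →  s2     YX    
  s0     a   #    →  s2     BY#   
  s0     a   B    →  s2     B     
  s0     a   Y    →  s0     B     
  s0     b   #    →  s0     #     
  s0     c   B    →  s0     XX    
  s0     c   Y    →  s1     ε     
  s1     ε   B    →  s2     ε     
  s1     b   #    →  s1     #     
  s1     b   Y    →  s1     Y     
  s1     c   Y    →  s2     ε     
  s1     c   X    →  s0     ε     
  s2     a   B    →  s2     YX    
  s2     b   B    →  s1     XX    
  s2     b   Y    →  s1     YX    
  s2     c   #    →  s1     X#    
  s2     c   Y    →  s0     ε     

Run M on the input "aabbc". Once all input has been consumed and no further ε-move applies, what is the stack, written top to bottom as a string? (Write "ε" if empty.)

XXY#

(s0, aabbc, #)
  read a, top #: go to s2, push BY# → (s2, abbc, BY#)
  read a, top B: go to s2, push YX → (s2, bbc, YXY#)
  read b, top Y: go to s1, push YX → (s1, bc, YXXY#)
  read b, top Y: go to s1, push Y → (s1, c, YXXY#)
  read c, top Y: go to s2, push ε → (s2, ε, XXY#)
All input consumed in state s2 with stack XXY#.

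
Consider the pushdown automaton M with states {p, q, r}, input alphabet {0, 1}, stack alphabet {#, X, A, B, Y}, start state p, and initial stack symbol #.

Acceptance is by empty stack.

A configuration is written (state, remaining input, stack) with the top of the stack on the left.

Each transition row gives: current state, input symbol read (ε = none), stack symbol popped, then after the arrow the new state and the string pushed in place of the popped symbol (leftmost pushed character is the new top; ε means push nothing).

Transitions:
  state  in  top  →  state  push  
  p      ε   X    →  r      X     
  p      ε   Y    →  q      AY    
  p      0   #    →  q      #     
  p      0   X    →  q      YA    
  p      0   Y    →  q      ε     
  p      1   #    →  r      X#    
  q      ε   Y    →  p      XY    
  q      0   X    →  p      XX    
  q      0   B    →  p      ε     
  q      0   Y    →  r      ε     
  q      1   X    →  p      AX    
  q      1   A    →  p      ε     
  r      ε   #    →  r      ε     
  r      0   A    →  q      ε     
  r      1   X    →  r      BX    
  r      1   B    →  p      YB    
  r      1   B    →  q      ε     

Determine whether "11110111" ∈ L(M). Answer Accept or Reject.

No computation consumes all input and empties the stack.

Reject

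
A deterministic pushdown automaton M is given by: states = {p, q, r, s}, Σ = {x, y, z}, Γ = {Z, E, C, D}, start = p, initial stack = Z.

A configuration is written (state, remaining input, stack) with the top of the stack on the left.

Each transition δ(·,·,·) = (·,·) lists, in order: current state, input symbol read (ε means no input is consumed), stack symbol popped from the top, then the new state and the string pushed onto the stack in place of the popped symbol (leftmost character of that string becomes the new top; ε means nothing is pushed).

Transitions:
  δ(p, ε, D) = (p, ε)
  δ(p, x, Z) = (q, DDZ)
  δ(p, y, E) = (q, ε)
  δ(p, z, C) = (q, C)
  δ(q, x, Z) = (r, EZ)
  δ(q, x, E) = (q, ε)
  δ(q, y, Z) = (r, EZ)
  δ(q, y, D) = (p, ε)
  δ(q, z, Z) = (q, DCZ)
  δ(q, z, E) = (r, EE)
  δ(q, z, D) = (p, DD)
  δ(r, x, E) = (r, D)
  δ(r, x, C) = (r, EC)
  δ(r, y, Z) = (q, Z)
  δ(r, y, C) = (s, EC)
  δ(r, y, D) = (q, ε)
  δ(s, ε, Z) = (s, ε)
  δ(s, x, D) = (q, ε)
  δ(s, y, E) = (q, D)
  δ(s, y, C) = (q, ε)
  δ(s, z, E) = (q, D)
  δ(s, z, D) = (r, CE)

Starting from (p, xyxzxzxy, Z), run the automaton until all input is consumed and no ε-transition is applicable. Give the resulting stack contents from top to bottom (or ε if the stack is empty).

Z

(p, xyxzxzxy, Z)
  read x, top Z: go to q, push DDZ → (q, yxzxzxy, DDZ)
  read y, top D: go to p, push ε → (p, xzxzxy, DZ)
  ε-move, top D: go to p, push ε → (p, xzxzxy, Z)
  read x, top Z: go to q, push DDZ → (q, zxzxy, DDZ)
  read z, top D: go to p, push DD → (p, xzxy, DDDZ)
  ε-move, top D: go to p, push ε → (p, xzxy, DDZ)
  ε-move, top D: go to p, push ε → (p, xzxy, DZ)
  ε-move, top D: go to p, push ε → (p, xzxy, Z)
  read x, top Z: go to q, push DDZ → (q, zxy, DDZ)
  read z, top D: go to p, push DD → (p, xy, DDDZ)
  ε-move, top D: go to p, push ε → (p, xy, DDZ)
  ε-move, top D: go to p, push ε → (p, xy, DZ)
  ε-move, top D: go to p, push ε → (p, xy, Z)
  read x, top Z: go to q, push DDZ → (q, y, DDZ)
  read y, top D: go to p, push ε → (p, ε, DZ)
  ε-move, top D: go to p, push ε → (p, ε, Z)
All input consumed in state p with stack Z.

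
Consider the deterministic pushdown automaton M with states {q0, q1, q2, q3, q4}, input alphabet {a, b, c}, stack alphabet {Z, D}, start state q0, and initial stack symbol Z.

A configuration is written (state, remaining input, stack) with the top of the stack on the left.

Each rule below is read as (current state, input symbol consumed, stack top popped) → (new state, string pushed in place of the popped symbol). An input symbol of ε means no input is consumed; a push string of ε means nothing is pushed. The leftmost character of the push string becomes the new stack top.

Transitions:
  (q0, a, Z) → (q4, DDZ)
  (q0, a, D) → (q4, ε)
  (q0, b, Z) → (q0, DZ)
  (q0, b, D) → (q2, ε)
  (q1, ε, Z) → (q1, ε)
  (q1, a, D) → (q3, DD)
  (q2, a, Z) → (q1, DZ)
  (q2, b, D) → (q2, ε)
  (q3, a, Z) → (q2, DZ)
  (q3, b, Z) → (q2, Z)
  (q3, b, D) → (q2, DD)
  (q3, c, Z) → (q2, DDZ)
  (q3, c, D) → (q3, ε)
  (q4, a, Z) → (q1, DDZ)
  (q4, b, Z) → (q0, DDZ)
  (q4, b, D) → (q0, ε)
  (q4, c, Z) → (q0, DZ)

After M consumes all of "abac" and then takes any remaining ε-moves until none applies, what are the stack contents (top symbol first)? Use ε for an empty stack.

(q0, abac, Z)
  read a, top Z: go to q4, push DDZ → (q4, bac, DDZ)
  read b, top D: go to q0, push ε → (q0, ac, DZ)
  read a, top D: go to q4, push ε → (q4, c, Z)
  read c, top Z: go to q0, push DZ → (q0, ε, DZ)
All input consumed in state q0 with stack DZ.

DZ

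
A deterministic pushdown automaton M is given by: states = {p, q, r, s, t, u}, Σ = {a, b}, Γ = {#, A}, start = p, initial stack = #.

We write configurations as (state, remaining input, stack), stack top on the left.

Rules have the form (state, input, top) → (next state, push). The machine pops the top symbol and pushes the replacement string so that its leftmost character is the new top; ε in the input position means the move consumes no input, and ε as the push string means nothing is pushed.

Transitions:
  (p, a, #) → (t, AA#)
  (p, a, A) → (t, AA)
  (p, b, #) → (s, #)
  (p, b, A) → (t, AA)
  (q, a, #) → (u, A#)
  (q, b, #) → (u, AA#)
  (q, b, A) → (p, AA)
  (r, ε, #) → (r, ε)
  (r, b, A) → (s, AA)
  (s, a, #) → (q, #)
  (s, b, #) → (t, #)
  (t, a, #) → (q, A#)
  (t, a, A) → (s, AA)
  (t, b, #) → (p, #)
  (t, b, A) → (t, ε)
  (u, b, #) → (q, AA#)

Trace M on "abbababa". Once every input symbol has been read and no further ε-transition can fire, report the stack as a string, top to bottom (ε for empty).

(p, abbababa, #) ⊢ (t, bbababa, AA#) ⊢ (t, bababa, A#) ⊢ (t, ababa, #) ⊢ (q, baba, A#) ⊢ (p, aba, AA#) ⊢ (t, ba, AAA#) ⊢ (t, a, AA#) ⊢ (s, ε, AAA#)
All input consumed in state s with stack AAA#.

AAA#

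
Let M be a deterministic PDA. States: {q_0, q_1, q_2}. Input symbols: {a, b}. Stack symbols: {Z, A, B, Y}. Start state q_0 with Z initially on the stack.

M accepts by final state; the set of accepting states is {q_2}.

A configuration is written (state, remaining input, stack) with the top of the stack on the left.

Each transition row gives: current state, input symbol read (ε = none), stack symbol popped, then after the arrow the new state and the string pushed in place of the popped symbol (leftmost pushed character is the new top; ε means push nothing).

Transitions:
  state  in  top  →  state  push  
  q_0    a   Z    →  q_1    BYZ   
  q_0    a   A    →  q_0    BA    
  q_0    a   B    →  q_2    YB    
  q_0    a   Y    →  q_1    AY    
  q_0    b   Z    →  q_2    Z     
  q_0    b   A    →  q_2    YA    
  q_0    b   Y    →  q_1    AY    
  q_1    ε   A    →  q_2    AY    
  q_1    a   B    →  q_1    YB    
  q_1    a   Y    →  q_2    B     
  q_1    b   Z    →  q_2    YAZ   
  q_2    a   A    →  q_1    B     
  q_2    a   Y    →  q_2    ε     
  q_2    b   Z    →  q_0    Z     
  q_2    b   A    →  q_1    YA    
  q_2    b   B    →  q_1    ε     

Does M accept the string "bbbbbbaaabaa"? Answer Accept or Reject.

(q_0, bbbbbbaaabaa, Z)
  read b, top Z: go to q_2, push Z → (q_2, bbbbbaaabaa, Z)
  read b, top Z: go to q_0, push Z → (q_0, bbbbaaabaa, Z)
  read b, top Z: go to q_2, push Z → (q_2, bbbaaabaa, Z)
  read b, top Z: go to q_0, push Z → (q_0, bbaaabaa, Z)
  read b, top Z: go to q_2, push Z → (q_2, baaabaa, Z)
  read b, top Z: go to q_0, push Z → (q_0, aaabaa, Z)
  read a, top Z: go to q_1, push BYZ → (q_1, aabaa, BYZ)
  read a, top B: go to q_1, push YB → (q_1, abaa, YBYZ)
  read a, top Y: go to q_2, push B → (q_2, baa, BBYZ)
  read b, top B: go to q_1, push ε → (q_1, aa, BYZ)
  read a, top B: go to q_1, push YB → (q_1, a, YBYZ)
  read a, top Y: go to q_2, push B → (q_2, ε, BBYZ)
All input consumed; state q_2 ∈ F.

Accept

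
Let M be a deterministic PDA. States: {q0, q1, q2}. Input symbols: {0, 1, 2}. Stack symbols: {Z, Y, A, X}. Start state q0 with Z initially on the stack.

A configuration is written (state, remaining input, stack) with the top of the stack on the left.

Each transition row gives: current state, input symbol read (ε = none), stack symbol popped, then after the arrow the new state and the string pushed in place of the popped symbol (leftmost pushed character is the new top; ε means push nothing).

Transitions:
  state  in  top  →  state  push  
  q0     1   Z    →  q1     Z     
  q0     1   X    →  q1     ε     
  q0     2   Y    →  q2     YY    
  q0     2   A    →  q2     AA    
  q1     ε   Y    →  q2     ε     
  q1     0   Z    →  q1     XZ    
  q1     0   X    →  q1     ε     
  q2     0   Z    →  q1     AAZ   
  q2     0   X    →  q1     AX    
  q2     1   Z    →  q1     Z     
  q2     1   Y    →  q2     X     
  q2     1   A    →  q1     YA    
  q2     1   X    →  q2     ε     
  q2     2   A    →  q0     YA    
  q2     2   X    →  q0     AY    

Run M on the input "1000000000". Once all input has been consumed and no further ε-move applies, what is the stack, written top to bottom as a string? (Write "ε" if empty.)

XZ

(q0, 1000000000, Z)
  read 1, top Z: go to q1, push Z → (q1, 000000000, Z)
  read 0, top Z: go to q1, push XZ → (q1, 00000000, XZ)
  read 0, top X: go to q1, push ε → (q1, 0000000, Z)
  read 0, top Z: go to q1, push XZ → (q1, 000000, XZ)
  read 0, top X: go to q1, push ε → (q1, 00000, Z)
  read 0, top Z: go to q1, push XZ → (q1, 0000, XZ)
  read 0, top X: go to q1, push ε → (q1, 000, Z)
  read 0, top Z: go to q1, push XZ → (q1, 00, XZ)
  read 0, top X: go to q1, push ε → (q1, 0, Z)
  read 0, top Z: go to q1, push XZ → (q1, ε, XZ)
All input consumed in state q1 with stack XZ.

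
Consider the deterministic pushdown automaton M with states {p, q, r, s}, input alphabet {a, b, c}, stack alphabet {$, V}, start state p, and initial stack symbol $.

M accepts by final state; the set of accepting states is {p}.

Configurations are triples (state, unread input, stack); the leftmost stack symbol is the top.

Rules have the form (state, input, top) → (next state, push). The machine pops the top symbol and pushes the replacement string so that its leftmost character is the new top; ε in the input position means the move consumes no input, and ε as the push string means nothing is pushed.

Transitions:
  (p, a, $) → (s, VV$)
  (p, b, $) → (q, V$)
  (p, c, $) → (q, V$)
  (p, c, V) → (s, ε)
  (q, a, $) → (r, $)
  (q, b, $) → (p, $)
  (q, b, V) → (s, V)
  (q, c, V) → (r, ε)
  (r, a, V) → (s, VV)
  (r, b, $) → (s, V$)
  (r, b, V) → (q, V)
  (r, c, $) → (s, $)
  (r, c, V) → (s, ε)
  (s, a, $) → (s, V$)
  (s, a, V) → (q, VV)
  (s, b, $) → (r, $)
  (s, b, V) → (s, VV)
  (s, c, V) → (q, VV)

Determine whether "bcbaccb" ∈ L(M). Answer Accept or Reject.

(p, bcbaccb, $) ⊢ (q, cbaccb, V$) ⊢ (r, baccb, $) ⊢ (s, accb, V$) ⊢ (q, ccb, VV$) ⊢ (r, cb, V$) ⊢ (s, b, $) ⊢ (r, ε, $)
All input consumed; state r ∉ F and no further ε-move applies.

Reject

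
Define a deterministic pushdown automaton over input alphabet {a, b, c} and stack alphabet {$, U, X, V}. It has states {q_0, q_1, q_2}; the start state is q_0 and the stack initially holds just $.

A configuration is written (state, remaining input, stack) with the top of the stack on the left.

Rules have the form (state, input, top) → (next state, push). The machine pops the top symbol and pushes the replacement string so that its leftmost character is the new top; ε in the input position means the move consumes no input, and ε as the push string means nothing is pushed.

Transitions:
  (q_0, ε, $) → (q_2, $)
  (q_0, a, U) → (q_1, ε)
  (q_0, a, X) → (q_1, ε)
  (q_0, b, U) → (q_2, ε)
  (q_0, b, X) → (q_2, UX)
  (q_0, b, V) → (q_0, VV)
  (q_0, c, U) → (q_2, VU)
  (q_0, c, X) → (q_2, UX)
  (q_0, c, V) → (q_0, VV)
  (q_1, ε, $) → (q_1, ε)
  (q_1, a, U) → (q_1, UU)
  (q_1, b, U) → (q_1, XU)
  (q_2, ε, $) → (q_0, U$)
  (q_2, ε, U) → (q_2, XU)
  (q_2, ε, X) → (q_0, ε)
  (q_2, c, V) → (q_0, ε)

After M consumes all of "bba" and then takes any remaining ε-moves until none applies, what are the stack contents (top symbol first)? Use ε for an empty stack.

(q_0, bba, $)
  ε-move, top $: go to q_2, push $ → (q_2, bba, $)
  ε-move, top $: go to q_0, push U$ → (q_0, bba, U$)
  read b, top U: go to q_2, push ε → (q_2, ba, $)
  ε-move, top $: go to q_0, push U$ → (q_0, ba, U$)
  read b, top U: go to q_2, push ε → (q_2, a, $)
  ε-move, top $: go to q_0, push U$ → (q_0, a, U$)
  read a, top U: go to q_1, push ε → (q_1, ε, $)
  ε-move, top $: go to q_1, push ε → (q_1, ε, ε)
All input consumed in state q_1 with stack ε.

ε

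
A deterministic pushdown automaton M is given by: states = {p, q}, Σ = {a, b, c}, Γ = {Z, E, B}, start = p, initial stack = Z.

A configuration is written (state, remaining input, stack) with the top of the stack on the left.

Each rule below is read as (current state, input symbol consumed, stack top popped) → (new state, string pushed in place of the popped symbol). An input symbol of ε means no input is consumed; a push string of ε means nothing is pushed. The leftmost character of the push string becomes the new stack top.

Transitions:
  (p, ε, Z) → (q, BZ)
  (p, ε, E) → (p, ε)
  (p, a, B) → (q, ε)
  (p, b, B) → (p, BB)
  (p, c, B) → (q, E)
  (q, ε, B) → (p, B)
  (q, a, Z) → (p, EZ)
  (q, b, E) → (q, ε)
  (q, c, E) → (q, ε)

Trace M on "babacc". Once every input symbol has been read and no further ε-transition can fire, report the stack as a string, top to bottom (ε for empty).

(p, babacc, Z) ⊢ (q, babacc, BZ) ⊢ (p, babacc, BZ) ⊢ (p, abacc, BBZ) ⊢ (q, bacc, BZ) ⊢ (p, bacc, BZ) ⊢ (p, acc, BBZ) ⊢ (q, cc, BZ) ⊢ (p, cc, BZ) ⊢ (q, c, EZ) ⊢ (q, ε, Z)
All input consumed in state q with stack Z.

Z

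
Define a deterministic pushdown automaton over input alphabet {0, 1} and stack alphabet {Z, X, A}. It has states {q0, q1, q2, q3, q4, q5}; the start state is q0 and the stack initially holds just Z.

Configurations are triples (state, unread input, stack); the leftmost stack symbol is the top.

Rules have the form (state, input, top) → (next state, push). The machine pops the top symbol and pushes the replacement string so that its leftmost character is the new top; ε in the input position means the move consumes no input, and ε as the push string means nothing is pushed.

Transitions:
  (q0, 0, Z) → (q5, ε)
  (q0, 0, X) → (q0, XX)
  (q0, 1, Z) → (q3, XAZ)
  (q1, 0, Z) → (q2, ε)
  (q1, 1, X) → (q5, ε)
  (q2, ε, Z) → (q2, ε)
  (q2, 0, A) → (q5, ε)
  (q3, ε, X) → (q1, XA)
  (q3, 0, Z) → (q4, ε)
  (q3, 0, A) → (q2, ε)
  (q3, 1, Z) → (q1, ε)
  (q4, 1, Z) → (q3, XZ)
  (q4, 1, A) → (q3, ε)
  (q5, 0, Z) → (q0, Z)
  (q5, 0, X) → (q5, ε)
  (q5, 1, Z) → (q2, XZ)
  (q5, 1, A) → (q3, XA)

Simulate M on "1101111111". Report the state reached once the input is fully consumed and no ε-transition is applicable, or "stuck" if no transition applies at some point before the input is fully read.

stuck

(q0, 1101111111, Z)
  read 1, top Z: go to q3, push XAZ → (q3, 101111111, XAZ)
  ε-move, top X: go to q1, push XA → (q1, 101111111, XAAZ)
  read 1, top X: go to q5, push ε → (q5, 01111111, AAZ)
No transition for (q5, 0, top A); M blocks with input 01111111 remaining.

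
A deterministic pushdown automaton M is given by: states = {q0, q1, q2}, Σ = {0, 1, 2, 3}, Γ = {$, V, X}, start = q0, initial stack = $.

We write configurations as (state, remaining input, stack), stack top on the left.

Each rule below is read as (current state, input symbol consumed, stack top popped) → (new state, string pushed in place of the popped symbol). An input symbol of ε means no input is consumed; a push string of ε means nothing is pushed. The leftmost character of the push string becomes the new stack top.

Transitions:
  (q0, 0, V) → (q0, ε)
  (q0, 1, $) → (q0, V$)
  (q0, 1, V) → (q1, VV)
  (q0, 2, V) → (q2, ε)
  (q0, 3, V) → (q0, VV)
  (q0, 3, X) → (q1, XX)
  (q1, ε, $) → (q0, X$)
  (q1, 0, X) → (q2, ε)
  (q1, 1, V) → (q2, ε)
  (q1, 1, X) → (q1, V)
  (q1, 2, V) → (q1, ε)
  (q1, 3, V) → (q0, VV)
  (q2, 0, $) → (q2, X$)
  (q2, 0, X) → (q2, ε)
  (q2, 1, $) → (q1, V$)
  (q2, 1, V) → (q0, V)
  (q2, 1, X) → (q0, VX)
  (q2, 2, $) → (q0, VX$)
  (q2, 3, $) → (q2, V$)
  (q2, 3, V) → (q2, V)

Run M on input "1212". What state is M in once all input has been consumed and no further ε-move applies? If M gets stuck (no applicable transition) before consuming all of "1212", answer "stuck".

q0

(q0, 1212, $) ⊢ (q0, 212, V$) ⊢ (q2, 12, $) ⊢ (q1, 2, V$) ⊢ (q1, ε, $) ⊢ (q0, ε, X$)
All input consumed; M is in state q0.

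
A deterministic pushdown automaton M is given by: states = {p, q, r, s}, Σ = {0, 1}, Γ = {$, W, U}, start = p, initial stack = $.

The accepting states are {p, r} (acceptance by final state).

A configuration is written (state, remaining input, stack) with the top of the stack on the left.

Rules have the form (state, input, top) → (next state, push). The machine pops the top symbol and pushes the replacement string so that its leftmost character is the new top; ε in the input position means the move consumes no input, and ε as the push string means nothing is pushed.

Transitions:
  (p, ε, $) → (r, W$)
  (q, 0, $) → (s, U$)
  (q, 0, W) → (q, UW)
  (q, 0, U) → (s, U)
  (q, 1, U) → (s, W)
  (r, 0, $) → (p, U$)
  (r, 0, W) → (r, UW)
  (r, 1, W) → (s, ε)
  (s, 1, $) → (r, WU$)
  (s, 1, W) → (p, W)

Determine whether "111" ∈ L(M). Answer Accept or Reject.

(p, 111, $) ⊢ (r, 111, W$) ⊢ (s, 11, $) ⊢ (r, 1, WU$) ⊢ (s, ε, U$)
All input consumed; state s ∉ F and no further ε-move applies.

Reject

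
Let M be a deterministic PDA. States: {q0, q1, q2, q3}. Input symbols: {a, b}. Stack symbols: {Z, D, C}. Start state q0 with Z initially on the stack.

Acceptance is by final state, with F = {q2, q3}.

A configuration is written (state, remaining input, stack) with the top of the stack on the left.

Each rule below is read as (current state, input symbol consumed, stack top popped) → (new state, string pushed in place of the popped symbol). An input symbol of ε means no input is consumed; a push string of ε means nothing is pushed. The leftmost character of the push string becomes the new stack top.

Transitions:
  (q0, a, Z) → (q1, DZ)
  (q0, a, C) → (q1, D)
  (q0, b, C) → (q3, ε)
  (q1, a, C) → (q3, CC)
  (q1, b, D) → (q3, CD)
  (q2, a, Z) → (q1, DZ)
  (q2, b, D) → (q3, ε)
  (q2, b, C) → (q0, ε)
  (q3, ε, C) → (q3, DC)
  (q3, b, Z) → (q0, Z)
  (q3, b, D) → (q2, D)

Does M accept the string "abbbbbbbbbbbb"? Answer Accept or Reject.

Accept

(q0, abbbbbbbbbbbb, Z)
  read a, top Z: go to q1, push DZ → (q1, bbbbbbbbbbbb, DZ)
  read b, top D: go to q3, push CD → (q3, bbbbbbbbbbb, CDZ)
  ε-move, top C: go to q3, push DC → (q3, bbbbbbbbbbb, DCDZ)
  read b, top D: go to q2, push D → (q2, bbbbbbbbbb, DCDZ)
  read b, top D: go to q3, push ε → (q3, bbbbbbbbb, CDZ)
  ε-move, top C: go to q3, push DC → (q3, bbbbbbbbb, DCDZ)
  read b, top D: go to q2, push D → (q2, bbbbbbbb, DCDZ)
  read b, top D: go to q3, push ε → (q3, bbbbbbb, CDZ)
  ε-move, top C: go to q3, push DC → (q3, bbbbbbb, DCDZ)
  read b, top D: go to q2, push D → (q2, bbbbbb, DCDZ)
  read b, top D: go to q3, push ε → (q3, bbbbb, CDZ)
  ε-move, top C: go to q3, push DC → (q3, bbbbb, DCDZ)
  read b, top D: go to q2, push D → (q2, bbbb, DCDZ)
  read b, top D: go to q3, push ε → (q3, bbb, CDZ)
  ε-move, top C: go to q3, push DC → (q3, bbb, DCDZ)
  read b, top D: go to q2, push D → (q2, bb, DCDZ)
  read b, top D: go to q3, push ε → (q3, b, CDZ)
  ε-move, top C: go to q3, push DC → (q3, b, DCDZ)
  read b, top D: go to q2, push D → (q2, ε, DCDZ)
All input consumed; state q2 ∈ F.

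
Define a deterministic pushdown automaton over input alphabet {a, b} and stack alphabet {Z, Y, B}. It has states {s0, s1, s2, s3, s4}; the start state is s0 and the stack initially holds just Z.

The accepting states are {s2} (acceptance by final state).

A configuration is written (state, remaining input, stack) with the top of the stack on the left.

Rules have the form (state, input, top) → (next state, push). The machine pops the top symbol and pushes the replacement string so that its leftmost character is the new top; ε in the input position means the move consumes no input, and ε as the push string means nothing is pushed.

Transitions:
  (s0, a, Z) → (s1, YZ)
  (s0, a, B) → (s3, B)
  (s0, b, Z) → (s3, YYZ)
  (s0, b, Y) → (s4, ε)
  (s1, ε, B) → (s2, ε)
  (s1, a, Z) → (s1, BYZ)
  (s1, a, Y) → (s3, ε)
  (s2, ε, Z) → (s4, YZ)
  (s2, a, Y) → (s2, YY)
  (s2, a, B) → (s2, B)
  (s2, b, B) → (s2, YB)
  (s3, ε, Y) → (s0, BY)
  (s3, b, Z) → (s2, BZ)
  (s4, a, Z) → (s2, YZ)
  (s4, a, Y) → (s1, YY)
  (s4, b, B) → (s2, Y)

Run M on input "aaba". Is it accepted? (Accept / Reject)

(s0, aaba, Z)
  read a, top Z: go to s1, push YZ → (s1, aba, YZ)
  read a, top Y: go to s3, push ε → (s3, ba, Z)
  read b, top Z: go to s2, push BZ → (s2, a, BZ)
  read a, top B: go to s2, push B → (s2, ε, BZ)
All input consumed; state s2 ∈ F.

Accept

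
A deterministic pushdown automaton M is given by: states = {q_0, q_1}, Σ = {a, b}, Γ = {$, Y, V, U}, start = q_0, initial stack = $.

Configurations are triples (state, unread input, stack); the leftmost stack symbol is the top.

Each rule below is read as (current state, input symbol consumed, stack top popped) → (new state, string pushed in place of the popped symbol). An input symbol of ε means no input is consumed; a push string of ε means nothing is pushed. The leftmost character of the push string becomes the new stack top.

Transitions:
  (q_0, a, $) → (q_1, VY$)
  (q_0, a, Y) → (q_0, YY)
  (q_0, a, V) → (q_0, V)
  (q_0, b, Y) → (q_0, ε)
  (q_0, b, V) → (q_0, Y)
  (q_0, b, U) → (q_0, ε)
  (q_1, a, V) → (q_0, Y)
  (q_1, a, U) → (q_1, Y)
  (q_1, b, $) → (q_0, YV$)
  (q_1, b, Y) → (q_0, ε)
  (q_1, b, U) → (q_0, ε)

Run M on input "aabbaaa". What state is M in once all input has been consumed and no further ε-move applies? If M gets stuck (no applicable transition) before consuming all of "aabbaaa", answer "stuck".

(q_0, aabbaaa, $) ⊢ (q_1, abbaaa, VY$) ⊢ (q_0, bbaaa, YY$) ⊢ (q_0, baaa, Y$) ⊢ (q_0, aaa, $) ⊢ (q_1, aa, VY$) ⊢ (q_0, a, YY$) ⊢ (q_0, ε, YYY$)
All input consumed; M is in state q_0.

q_0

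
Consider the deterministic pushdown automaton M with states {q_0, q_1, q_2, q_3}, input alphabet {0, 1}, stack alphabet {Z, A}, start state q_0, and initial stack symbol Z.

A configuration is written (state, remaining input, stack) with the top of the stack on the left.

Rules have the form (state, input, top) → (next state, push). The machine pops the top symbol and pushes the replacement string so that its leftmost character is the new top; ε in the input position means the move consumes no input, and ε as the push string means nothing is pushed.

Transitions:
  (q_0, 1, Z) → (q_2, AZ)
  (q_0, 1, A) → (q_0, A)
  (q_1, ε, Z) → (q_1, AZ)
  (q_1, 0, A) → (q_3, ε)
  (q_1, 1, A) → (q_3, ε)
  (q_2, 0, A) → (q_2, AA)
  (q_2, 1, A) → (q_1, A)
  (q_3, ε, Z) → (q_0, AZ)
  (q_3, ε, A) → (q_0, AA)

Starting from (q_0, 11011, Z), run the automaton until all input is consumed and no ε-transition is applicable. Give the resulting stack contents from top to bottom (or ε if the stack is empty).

(q_0, 11011, Z)
  read 1, top Z: go to q_2, push AZ → (q_2, 1011, AZ)
  read 1, top A: go to q_1, push A → (q_1, 011, AZ)
  read 0, top A: go to q_3, push ε → (q_3, 11, Z)
  ε-move, top Z: go to q_0, push AZ → (q_0, 11, AZ)
  read 1, top A: go to q_0, push A → (q_0, 1, AZ)
  read 1, top A: go to q_0, push A → (q_0, ε, AZ)
All input consumed in state q_0 with stack AZ.

AZ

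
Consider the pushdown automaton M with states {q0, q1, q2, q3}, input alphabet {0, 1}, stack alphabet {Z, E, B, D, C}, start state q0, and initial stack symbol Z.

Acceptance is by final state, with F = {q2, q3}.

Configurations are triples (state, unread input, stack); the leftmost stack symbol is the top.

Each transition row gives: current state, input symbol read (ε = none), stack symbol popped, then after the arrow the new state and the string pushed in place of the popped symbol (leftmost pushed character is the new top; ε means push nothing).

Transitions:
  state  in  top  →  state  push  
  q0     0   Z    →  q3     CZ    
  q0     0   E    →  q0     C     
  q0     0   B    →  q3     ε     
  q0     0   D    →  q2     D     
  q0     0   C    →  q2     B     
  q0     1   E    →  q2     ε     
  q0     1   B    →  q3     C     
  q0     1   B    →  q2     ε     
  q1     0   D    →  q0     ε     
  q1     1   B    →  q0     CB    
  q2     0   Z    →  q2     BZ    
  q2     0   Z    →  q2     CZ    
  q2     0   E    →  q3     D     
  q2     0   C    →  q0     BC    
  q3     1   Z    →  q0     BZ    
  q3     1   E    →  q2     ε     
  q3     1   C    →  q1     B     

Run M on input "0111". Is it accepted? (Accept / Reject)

No computation consumes all input and reaches a final state.

Reject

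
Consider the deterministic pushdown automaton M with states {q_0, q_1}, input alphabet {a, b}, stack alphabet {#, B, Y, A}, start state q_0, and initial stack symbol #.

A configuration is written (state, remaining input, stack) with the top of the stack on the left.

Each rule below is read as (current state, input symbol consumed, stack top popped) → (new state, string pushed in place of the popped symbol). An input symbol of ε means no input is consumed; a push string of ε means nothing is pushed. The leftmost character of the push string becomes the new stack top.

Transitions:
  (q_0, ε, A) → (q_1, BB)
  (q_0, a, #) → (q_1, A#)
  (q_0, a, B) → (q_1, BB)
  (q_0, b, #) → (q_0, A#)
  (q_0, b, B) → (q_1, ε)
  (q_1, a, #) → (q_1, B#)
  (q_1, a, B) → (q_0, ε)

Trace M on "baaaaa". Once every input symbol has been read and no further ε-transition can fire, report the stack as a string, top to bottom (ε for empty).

B#

(q_0, baaaaa, #)
  read b, top #: go to q_0, push A# → (q_0, aaaaa, A#)
  ε-move, top A: go to q_1, push BB → (q_1, aaaaa, BB#)
  read a, top B: go to q_0, push ε → (q_0, aaaa, B#)
  read a, top B: go to q_1, push BB → (q_1, aaa, BB#)
  read a, top B: go to q_0, push ε → (q_0, aa, B#)
  read a, top B: go to q_1, push BB → (q_1, a, BB#)
  read a, top B: go to q_0, push ε → (q_0, ε, B#)
All input consumed in state q_0 with stack B#.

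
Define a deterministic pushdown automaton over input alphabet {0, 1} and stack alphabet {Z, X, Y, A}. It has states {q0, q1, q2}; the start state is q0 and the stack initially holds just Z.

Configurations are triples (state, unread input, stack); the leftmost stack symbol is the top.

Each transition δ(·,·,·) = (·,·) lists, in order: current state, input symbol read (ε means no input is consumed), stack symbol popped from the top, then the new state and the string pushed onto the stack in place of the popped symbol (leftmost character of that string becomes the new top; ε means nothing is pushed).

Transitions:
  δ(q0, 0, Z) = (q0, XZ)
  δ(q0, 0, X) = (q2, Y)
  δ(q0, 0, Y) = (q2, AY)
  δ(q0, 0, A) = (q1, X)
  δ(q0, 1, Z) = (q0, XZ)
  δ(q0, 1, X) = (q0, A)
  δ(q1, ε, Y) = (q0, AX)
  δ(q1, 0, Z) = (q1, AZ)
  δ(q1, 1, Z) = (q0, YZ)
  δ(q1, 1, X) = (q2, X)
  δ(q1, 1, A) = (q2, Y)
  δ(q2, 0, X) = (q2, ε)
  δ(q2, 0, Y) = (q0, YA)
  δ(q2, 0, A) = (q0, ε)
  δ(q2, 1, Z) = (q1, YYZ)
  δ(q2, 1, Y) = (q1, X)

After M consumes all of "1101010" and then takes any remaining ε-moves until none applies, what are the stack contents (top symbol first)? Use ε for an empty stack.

XXYZ

(q0, 1101010, Z)
  read 1, top Z: go to q0, push XZ → (q0, 101010, XZ)
  read 1, top X: go to q0, push A → (q0, 01010, AZ)
  read 0, top A: go to q1, push X → (q1, 1010, XZ)
  read 1, top X: go to q2, push X → (q2, 010, XZ)
  read 0, top X: go to q2, push ε → (q2, 10, Z)
  read 1, top Z: go to q1, push YYZ → (q1, 0, YYZ)
  ε-move, top Y: go to q0, push AX → (q0, 0, AXYZ)
  read 0, top A: go to q1, push X → (q1, ε, XXYZ)
All input consumed in state q1 with stack XXYZ.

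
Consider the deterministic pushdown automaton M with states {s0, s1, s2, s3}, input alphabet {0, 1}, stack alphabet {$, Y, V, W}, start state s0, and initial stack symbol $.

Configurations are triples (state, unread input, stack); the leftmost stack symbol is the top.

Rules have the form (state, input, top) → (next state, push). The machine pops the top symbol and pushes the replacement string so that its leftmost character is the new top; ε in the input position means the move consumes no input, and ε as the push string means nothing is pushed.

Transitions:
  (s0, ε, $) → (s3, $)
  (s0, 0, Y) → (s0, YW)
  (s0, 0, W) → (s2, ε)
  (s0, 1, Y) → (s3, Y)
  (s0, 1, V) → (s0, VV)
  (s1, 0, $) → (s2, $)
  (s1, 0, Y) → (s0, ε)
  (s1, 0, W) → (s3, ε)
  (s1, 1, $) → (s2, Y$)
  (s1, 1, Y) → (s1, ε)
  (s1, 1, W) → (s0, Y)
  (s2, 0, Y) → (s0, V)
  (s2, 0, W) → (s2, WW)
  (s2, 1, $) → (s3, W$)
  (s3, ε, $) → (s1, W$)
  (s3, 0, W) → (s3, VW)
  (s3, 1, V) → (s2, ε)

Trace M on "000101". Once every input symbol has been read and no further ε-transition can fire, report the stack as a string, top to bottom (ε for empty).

(s0, 000101, $)
  ε-move, top $: go to s3, push $ → (s3, 000101, $)
  ε-move, top $: go to s1, push W$ → (s1, 000101, W$)
  read 0, top W: go to s3, push ε → (s3, 00101, $)
  ε-move, top $: go to s1, push W$ → (s1, 00101, W$)
  read 0, top W: go to s3, push ε → (s3, 0101, $)
  ε-move, top $: go to s1, push W$ → (s1, 0101, W$)
  read 0, top W: go to s3, push ε → (s3, 101, $)
  ε-move, top $: go to s1, push W$ → (s1, 101, W$)
  read 1, top W: go to s0, push Y → (s0, 01, Y$)
  read 0, top Y: go to s0, push YW → (s0, 1, YW$)
  read 1, top Y: go to s3, push Y → (s3, ε, YW$)
All input consumed in state s3 with stack YW$.

YW$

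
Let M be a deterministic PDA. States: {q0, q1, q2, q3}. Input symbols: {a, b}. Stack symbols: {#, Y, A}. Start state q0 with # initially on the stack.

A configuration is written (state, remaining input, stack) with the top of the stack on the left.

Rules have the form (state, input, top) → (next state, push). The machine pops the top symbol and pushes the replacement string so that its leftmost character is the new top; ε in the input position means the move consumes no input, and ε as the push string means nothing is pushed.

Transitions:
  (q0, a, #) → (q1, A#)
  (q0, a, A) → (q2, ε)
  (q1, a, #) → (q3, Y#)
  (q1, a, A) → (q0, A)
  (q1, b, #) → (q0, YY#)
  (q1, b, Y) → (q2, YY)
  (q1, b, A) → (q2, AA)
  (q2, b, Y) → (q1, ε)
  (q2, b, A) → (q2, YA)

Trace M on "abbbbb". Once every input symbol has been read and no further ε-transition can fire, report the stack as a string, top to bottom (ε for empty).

(q0, abbbbb, #)
  read a, top #: go to q1, push A# → (q1, bbbbb, A#)
  read b, top A: go to q2, push AA → (q2, bbbb, AA#)
  read b, top A: go to q2, push YA → (q2, bbb, YAA#)
  read b, top Y: go to q1, push ε → (q1, bb, AA#)
  read b, top A: go to q2, push AA → (q2, b, AAA#)
  read b, top A: go to q2, push YA → (q2, ε, YAAA#)
All input consumed in state q2 with stack YAAA#.

YAAA#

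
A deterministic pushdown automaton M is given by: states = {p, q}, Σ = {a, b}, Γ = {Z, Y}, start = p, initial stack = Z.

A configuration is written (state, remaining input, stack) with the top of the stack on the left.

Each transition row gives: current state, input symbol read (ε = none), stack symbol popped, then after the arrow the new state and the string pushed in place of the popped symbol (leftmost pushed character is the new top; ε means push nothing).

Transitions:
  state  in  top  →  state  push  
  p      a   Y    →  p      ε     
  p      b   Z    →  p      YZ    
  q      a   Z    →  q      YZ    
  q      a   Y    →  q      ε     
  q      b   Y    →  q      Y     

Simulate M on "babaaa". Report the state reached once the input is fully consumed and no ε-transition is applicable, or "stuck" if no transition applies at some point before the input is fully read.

stuck

(p, babaaa, Z)
  read b, top Z: go to p, push YZ → (p, abaaa, YZ)
  read a, top Y: go to p, push ε → (p, baaa, Z)
  read b, top Z: go to p, push YZ → (p, aaa, YZ)
  read a, top Y: go to p, push ε → (p, aa, Z)
No transition for (p, a, top Z); M blocks with input aa remaining.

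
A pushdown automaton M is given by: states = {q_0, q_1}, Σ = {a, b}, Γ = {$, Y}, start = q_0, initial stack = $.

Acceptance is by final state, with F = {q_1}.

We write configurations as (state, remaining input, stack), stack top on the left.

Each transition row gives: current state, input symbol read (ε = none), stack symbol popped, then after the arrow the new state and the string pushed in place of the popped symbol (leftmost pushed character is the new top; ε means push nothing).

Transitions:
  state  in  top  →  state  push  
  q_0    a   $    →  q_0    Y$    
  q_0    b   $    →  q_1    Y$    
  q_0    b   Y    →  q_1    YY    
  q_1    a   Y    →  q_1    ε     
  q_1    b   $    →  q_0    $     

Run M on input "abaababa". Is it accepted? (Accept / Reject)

One accepting computation: (q_0, abaababa, $) ⊢ (q_0, baababa, Y$) ⊢ (q_1, aababa, YY$) ⊢ (q_1, ababa, Y$) ⊢ (q_1, baba, $) ⊢ (q_0, aba, $) ⊢ (q_0, ba, Y$) ⊢ (q_1, a, YY$) ⊢ (q_1, ε, Y$)
All input consumed and state q_1 ∈ F.

Accept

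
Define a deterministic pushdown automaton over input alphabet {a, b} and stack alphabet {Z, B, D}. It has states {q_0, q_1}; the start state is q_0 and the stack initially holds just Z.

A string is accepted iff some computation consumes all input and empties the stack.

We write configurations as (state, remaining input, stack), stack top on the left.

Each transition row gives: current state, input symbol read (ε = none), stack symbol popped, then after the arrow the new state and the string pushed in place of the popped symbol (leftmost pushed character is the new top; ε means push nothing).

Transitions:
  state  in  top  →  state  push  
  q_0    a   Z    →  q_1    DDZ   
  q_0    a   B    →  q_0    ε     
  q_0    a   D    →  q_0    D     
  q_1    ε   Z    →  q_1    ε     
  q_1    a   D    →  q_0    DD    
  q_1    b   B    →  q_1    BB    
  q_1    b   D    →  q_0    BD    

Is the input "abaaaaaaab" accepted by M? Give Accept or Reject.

(q_0, abaaaaaaab, Z)
  read a, top Z: go to q_1, push DDZ → (q_1, baaaaaaab, DDZ)
  read b, top D: go to q_0, push BD → (q_0, aaaaaaab, BDDZ)
  read a, top B: go to q_0, push ε → (q_0, aaaaaab, DDZ)
  read a, top D: go to q_0, push D → (q_0, aaaaab, DDZ)
  read a, top D: go to q_0, push D → (q_0, aaaab, DDZ)
  read a, top D: go to q_0, push D → (q_0, aaab, DDZ)
  read a, top D: go to q_0, push D → (q_0, aab, DDZ)
  read a, top D: go to q_0, push D → (q_0, ab, DDZ)
  read a, top D: go to q_0, push D → (q_0, b, DDZ)
No transition applies at (q_0, b, DDZ); input not fully consumed.

Reject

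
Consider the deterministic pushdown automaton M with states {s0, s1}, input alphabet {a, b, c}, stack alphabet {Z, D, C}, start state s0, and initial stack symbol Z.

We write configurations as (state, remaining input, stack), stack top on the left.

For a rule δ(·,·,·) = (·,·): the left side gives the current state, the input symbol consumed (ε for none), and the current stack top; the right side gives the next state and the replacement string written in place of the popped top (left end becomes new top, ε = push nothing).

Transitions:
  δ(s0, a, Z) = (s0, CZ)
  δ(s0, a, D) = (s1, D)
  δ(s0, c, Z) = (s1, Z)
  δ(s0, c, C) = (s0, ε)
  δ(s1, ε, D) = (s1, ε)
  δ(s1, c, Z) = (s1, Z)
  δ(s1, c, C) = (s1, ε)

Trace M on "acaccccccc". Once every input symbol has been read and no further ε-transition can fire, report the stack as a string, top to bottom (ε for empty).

(s0, acaccccccc, Z)
  read a, top Z: go to s0, push CZ → (s0, caccccccc, CZ)
  read c, top C: go to s0, push ε → (s0, accccccc, Z)
  read a, top Z: go to s0, push CZ → (s0, ccccccc, CZ)
  read c, top C: go to s0, push ε → (s0, cccccc, Z)
  read c, top Z: go to s1, push Z → (s1, ccccc, Z)
  read c, top Z: go to s1, push Z → (s1, cccc, Z)
  read c, top Z: go to s1, push Z → (s1, ccc, Z)
  read c, top Z: go to s1, push Z → (s1, cc, Z)
  read c, top Z: go to s1, push Z → (s1, c, Z)
  read c, top Z: go to s1, push Z → (s1, ε, Z)
All input consumed in state s1 with stack Z.

Z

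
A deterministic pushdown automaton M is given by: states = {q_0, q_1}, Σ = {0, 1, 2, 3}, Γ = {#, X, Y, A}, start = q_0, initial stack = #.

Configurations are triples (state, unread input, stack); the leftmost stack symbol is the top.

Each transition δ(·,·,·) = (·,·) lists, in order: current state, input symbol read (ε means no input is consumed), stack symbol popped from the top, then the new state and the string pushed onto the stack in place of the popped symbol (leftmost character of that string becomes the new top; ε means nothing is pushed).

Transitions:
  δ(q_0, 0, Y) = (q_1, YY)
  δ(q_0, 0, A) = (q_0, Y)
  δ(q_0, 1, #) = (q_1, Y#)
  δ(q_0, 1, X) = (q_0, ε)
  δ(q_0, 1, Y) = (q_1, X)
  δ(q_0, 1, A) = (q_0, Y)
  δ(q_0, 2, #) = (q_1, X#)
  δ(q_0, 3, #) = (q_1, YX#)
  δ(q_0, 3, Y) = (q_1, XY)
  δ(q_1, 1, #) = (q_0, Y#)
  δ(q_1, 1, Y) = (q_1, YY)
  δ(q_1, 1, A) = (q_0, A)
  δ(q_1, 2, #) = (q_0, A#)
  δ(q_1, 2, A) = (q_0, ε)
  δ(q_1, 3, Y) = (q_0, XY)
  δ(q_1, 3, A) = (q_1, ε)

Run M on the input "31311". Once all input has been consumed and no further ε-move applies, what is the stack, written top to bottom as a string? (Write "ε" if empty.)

(q_0, 31311, #)
  read 3, top #: go to q_1, push YX# → (q_1, 1311, YX#)
  read 1, top Y: go to q_1, push YY → (q_1, 311, YYX#)
  read 3, top Y: go to q_0, push XY → (q_0, 11, XYYX#)
  read 1, top X: go to q_0, push ε → (q_0, 1, YYX#)
  read 1, top Y: go to q_1, push X → (q_1, ε, XYX#)
All input consumed in state q_1 with stack XYX#.

XYX#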